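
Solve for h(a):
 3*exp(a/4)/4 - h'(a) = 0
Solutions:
 h(a) = C1 + 3*exp(a/4)


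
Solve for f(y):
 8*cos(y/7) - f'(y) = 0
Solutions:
 f(y) = C1 + 56*sin(y/7)


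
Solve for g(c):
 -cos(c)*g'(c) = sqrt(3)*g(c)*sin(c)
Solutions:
 g(c) = C1*cos(c)^(sqrt(3))


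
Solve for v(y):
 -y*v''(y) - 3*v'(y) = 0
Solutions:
 v(y) = C1 + C2/y^2


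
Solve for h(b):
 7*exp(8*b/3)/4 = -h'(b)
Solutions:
 h(b) = C1 - 21*exp(8*b/3)/32


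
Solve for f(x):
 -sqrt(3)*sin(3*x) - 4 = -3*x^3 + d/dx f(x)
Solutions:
 f(x) = C1 + 3*x^4/4 - 4*x + sqrt(3)*cos(3*x)/3


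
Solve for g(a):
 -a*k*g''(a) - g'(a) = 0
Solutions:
 g(a) = C1 + a^(((re(k) - 1)*re(k) + im(k)^2)/(re(k)^2 + im(k)^2))*(C2*sin(log(a)*Abs(im(k))/(re(k)^2 + im(k)^2)) + C3*cos(log(a)*im(k)/(re(k)^2 + im(k)^2)))


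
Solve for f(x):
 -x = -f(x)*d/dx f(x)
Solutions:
 f(x) = -sqrt(C1 + x^2)
 f(x) = sqrt(C1 + x^2)


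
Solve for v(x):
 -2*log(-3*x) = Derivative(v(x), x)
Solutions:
 v(x) = C1 - 2*x*log(-x) + 2*x*(1 - log(3))


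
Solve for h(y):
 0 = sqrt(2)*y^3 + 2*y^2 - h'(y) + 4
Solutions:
 h(y) = C1 + sqrt(2)*y^4/4 + 2*y^3/3 + 4*y


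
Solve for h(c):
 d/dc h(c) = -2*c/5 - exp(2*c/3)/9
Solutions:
 h(c) = C1 - c^2/5 - exp(2*c/3)/6


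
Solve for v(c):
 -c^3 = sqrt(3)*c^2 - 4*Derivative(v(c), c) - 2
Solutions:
 v(c) = C1 + c^4/16 + sqrt(3)*c^3/12 - c/2


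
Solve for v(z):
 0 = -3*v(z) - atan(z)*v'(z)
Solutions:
 v(z) = C1*exp(-3*Integral(1/atan(z), z))


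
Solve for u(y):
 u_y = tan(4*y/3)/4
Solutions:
 u(y) = C1 - 3*log(cos(4*y/3))/16


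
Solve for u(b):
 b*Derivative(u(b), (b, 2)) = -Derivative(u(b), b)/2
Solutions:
 u(b) = C1 + C2*sqrt(b)


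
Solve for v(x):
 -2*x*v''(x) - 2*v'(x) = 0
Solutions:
 v(x) = C1 + C2*log(x)


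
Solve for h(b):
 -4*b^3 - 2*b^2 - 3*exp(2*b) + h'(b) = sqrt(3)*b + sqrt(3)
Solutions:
 h(b) = C1 + b^4 + 2*b^3/3 + sqrt(3)*b^2/2 + sqrt(3)*b + 3*exp(2*b)/2


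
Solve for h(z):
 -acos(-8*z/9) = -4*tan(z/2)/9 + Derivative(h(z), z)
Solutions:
 h(z) = C1 - z*acos(-8*z/9) - sqrt(81 - 64*z^2)/8 - 8*log(cos(z/2))/9


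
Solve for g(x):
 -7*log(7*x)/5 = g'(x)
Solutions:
 g(x) = C1 - 7*x*log(x)/5 - 7*x*log(7)/5 + 7*x/5


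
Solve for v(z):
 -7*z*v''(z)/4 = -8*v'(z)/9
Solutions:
 v(z) = C1 + C2*z^(95/63)


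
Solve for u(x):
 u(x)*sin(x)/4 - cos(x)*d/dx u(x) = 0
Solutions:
 u(x) = C1/cos(x)^(1/4)


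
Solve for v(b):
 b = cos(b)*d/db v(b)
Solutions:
 v(b) = C1 + Integral(b/cos(b), b)


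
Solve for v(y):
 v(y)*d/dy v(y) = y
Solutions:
 v(y) = -sqrt(C1 + y^2)
 v(y) = sqrt(C1 + y^2)


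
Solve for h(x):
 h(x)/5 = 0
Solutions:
 h(x) = 0


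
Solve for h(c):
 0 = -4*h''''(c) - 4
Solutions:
 h(c) = C1 + C2*c + C3*c^2 + C4*c^3 - c^4/24


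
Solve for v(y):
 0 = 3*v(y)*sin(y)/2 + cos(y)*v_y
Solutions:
 v(y) = C1*cos(y)^(3/2)


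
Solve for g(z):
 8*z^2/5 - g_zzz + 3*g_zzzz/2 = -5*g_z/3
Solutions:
 g(z) = C1 + C2*exp(z*(4/(9*sqrt(1945) + 397)^(1/3) + 4 + (9*sqrt(1945) + 397)^(1/3))/18)*sin(sqrt(3)*z*(-(9*sqrt(1945) + 397)^(1/3) + 4/(9*sqrt(1945) + 397)^(1/3))/18) + C3*exp(z*(4/(9*sqrt(1945) + 397)^(1/3) + 4 + (9*sqrt(1945) + 397)^(1/3))/18)*cos(sqrt(3)*z*(-(9*sqrt(1945) + 397)^(1/3) + 4/(9*sqrt(1945) + 397)^(1/3))/18) + C4*exp(z*(-(9*sqrt(1945) + 397)^(1/3) - 4/(9*sqrt(1945) + 397)^(1/3) + 2)/9) - 8*z^3/25 - 144*z/125


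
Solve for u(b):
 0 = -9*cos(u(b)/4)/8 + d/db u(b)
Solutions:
 -9*b/8 - 2*log(sin(u(b)/4) - 1) + 2*log(sin(u(b)/4) + 1) = C1


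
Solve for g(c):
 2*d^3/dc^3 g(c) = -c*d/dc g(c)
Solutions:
 g(c) = C1 + Integral(C2*airyai(-2^(2/3)*c/2) + C3*airybi(-2^(2/3)*c/2), c)


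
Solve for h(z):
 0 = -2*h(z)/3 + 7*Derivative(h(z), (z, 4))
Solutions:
 h(z) = C1*exp(-2^(1/4)*21^(3/4)*z/21) + C2*exp(2^(1/4)*21^(3/4)*z/21) + C3*sin(2^(1/4)*21^(3/4)*z/21) + C4*cos(2^(1/4)*21^(3/4)*z/21)


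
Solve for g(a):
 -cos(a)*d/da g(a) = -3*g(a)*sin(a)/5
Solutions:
 g(a) = C1/cos(a)^(3/5)


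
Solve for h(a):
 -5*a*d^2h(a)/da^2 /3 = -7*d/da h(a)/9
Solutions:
 h(a) = C1 + C2*a^(22/15)


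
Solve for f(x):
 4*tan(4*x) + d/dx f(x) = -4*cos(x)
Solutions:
 f(x) = C1 + log(cos(4*x)) - 4*sin(x)


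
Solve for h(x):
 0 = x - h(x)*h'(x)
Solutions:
 h(x) = -sqrt(C1 + x^2)
 h(x) = sqrt(C1 + x^2)


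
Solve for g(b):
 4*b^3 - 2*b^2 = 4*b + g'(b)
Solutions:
 g(b) = C1 + b^4 - 2*b^3/3 - 2*b^2


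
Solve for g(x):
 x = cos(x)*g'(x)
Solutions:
 g(x) = C1 + Integral(x/cos(x), x)


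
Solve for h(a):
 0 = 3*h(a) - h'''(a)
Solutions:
 h(a) = C3*exp(3^(1/3)*a) + (C1*sin(3^(5/6)*a/2) + C2*cos(3^(5/6)*a/2))*exp(-3^(1/3)*a/2)


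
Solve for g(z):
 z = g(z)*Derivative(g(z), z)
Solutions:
 g(z) = -sqrt(C1 + z^2)
 g(z) = sqrt(C1 + z^2)


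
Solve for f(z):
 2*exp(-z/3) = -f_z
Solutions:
 f(z) = C1 + 6*exp(-z/3)


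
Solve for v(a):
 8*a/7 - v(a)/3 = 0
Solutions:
 v(a) = 24*a/7


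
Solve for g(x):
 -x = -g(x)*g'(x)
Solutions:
 g(x) = -sqrt(C1 + x^2)
 g(x) = sqrt(C1 + x^2)


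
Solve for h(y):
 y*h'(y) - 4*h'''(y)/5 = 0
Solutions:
 h(y) = C1 + Integral(C2*airyai(10^(1/3)*y/2) + C3*airybi(10^(1/3)*y/2), y)


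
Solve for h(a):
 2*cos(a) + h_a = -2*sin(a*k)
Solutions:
 h(a) = C1 - 2*sin(a) + 2*cos(a*k)/k


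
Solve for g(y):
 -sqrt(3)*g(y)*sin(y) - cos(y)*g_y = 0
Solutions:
 g(y) = C1*cos(y)^(sqrt(3))


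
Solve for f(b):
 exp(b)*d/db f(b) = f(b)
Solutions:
 f(b) = C1*exp(-exp(-b))


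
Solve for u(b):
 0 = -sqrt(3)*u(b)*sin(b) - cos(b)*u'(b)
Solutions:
 u(b) = C1*cos(b)^(sqrt(3))


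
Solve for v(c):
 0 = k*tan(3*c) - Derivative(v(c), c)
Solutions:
 v(c) = C1 - k*log(cos(3*c))/3


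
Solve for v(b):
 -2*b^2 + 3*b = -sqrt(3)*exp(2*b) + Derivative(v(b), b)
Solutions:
 v(b) = C1 - 2*b^3/3 + 3*b^2/2 + sqrt(3)*exp(2*b)/2


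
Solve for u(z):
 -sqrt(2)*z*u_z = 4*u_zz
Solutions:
 u(z) = C1 + C2*erf(2^(3/4)*z/4)


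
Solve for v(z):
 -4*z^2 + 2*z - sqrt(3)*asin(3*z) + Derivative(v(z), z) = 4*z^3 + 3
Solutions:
 v(z) = C1 + z^4 + 4*z^3/3 - z^2 + 3*z + sqrt(3)*(z*asin(3*z) + sqrt(1 - 9*z^2)/3)


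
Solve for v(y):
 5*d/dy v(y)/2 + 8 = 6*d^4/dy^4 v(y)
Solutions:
 v(y) = C1 + C4*exp(90^(1/3)*y/6) - 16*y/5 + (C2*sin(10^(1/3)*3^(1/6)*y/4) + C3*cos(10^(1/3)*3^(1/6)*y/4))*exp(-90^(1/3)*y/12)


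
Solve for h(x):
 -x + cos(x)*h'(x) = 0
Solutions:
 h(x) = C1 + Integral(x/cos(x), x)


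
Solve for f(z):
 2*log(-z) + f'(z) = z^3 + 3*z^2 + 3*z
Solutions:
 f(z) = C1 + z^4/4 + z^3 + 3*z^2/2 - 2*z*log(-z) + 2*z


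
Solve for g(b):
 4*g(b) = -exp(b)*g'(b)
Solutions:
 g(b) = C1*exp(4*exp(-b))


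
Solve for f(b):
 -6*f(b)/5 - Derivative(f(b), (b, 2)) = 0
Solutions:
 f(b) = C1*sin(sqrt(30)*b/5) + C2*cos(sqrt(30)*b/5)


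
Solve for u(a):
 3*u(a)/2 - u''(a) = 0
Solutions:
 u(a) = C1*exp(-sqrt(6)*a/2) + C2*exp(sqrt(6)*a/2)


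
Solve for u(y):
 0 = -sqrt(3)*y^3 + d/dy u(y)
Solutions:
 u(y) = C1 + sqrt(3)*y^4/4


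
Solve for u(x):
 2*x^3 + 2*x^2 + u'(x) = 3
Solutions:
 u(x) = C1 - x^4/2 - 2*x^3/3 + 3*x


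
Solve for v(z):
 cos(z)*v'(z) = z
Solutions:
 v(z) = C1 + Integral(z/cos(z), z)


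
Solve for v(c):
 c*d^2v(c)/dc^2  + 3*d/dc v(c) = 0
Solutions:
 v(c) = C1 + C2/c^2


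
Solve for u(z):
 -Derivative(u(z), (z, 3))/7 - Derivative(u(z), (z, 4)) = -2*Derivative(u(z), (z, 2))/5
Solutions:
 u(z) = C1 + C2*z + C3*exp(z*(-5 + sqrt(1985))/70) + C4*exp(-z*(5 + sqrt(1985))/70)


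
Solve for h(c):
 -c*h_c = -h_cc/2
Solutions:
 h(c) = C1 + C2*erfi(c)


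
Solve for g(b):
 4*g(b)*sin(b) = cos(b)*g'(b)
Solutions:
 g(b) = C1/cos(b)^4


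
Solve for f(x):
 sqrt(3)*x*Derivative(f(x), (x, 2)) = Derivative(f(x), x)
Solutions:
 f(x) = C1 + C2*x^(sqrt(3)/3 + 1)


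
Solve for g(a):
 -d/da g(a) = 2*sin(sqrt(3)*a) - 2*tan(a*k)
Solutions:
 g(a) = C1 + 2*Piecewise((-log(cos(a*k))/k, Ne(k, 0)), (0, True)) + 2*sqrt(3)*cos(sqrt(3)*a)/3


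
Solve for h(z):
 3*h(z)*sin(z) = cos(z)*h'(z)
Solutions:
 h(z) = C1/cos(z)^3


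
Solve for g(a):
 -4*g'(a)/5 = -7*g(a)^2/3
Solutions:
 g(a) = -12/(C1 + 35*a)


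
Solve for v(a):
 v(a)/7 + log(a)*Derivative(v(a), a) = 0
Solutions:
 v(a) = C1*exp(-li(a)/7)


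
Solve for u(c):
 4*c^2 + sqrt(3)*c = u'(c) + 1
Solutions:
 u(c) = C1 + 4*c^3/3 + sqrt(3)*c^2/2 - c


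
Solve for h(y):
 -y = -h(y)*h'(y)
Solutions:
 h(y) = -sqrt(C1 + y^2)
 h(y) = sqrt(C1 + y^2)


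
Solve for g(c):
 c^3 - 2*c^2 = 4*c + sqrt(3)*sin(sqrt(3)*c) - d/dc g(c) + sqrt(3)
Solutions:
 g(c) = C1 - c^4/4 + 2*c^3/3 + 2*c^2 + sqrt(3)*c - cos(sqrt(3)*c)


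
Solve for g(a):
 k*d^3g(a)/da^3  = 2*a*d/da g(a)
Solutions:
 g(a) = C1 + Integral(C2*airyai(2^(1/3)*a*(1/k)^(1/3)) + C3*airybi(2^(1/3)*a*(1/k)^(1/3)), a)


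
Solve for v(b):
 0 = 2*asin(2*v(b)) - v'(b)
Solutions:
 Integral(1/asin(2*_y), (_y, v(b))) = C1 + 2*b


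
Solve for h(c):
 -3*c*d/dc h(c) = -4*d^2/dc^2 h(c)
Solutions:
 h(c) = C1 + C2*erfi(sqrt(6)*c/4)


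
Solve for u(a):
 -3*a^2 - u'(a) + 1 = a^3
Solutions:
 u(a) = C1 - a^4/4 - a^3 + a


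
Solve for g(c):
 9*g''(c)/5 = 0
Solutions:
 g(c) = C1 + C2*c


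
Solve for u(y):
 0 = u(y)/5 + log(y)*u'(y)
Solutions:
 u(y) = C1*exp(-li(y)/5)


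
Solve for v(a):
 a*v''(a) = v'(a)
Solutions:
 v(a) = C1 + C2*a^2


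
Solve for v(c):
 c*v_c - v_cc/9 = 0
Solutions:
 v(c) = C1 + C2*erfi(3*sqrt(2)*c/2)


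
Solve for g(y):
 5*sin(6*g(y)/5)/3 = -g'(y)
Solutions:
 5*y/3 + 5*log(cos(6*g(y)/5) - 1)/12 - 5*log(cos(6*g(y)/5) + 1)/12 = C1


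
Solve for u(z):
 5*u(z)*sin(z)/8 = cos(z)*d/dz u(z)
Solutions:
 u(z) = C1/cos(z)^(5/8)


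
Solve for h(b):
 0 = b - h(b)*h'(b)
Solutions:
 h(b) = -sqrt(C1 + b^2)
 h(b) = sqrt(C1 + b^2)


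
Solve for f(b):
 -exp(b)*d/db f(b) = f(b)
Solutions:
 f(b) = C1*exp(exp(-b))


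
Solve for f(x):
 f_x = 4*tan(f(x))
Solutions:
 f(x) = pi - asin(C1*exp(4*x))
 f(x) = asin(C1*exp(4*x))


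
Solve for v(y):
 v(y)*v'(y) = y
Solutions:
 v(y) = -sqrt(C1 + y^2)
 v(y) = sqrt(C1 + y^2)


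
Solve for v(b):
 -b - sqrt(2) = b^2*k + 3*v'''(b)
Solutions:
 v(b) = C1 + C2*b + C3*b^2 - b^5*k/180 - b^4/72 - sqrt(2)*b^3/18


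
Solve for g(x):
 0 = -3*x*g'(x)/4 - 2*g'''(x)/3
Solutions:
 g(x) = C1 + Integral(C2*airyai(-3^(2/3)*x/2) + C3*airybi(-3^(2/3)*x/2), x)


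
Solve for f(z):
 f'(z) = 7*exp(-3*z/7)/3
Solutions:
 f(z) = C1 - 49*exp(-3*z/7)/9


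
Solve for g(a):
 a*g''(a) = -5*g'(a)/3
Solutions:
 g(a) = C1 + C2/a^(2/3)


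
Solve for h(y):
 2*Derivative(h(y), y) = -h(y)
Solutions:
 h(y) = C1*exp(-y/2)


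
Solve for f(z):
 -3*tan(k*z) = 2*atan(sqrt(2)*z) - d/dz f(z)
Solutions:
 f(z) = C1 + 2*z*atan(sqrt(2)*z) + 3*Piecewise((-log(cos(k*z))/k, Ne(k, 0)), (0, True)) - sqrt(2)*log(2*z^2 + 1)/2


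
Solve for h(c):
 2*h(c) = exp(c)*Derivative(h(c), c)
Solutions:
 h(c) = C1*exp(-2*exp(-c))


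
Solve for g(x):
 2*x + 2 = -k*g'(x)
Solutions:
 g(x) = C1 - x^2/k - 2*x/k


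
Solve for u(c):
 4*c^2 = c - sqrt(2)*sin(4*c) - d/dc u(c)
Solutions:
 u(c) = C1 - 4*c^3/3 + c^2/2 + sqrt(2)*cos(4*c)/4


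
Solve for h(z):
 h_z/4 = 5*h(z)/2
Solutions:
 h(z) = C1*exp(10*z)


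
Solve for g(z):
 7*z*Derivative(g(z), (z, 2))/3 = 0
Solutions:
 g(z) = C1 + C2*z


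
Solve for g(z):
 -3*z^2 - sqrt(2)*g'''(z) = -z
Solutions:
 g(z) = C1 + C2*z + C3*z^2 - sqrt(2)*z^5/40 + sqrt(2)*z^4/48


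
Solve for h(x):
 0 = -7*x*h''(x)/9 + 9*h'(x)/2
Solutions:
 h(x) = C1 + C2*x^(95/14)


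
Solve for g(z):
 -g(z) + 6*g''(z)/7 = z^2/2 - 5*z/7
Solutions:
 g(z) = C1*exp(-sqrt(42)*z/6) + C2*exp(sqrt(42)*z/6) - z^2/2 + 5*z/7 - 6/7


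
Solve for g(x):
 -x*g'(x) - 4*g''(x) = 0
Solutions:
 g(x) = C1 + C2*erf(sqrt(2)*x/4)


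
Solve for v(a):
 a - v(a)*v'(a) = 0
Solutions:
 v(a) = -sqrt(C1 + a^2)
 v(a) = sqrt(C1 + a^2)


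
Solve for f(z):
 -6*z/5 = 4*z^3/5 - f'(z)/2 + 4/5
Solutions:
 f(z) = C1 + 2*z^4/5 + 6*z^2/5 + 8*z/5


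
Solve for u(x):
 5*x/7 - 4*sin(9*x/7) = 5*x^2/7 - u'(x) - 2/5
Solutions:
 u(x) = C1 + 5*x^3/21 - 5*x^2/14 - 2*x/5 - 28*cos(9*x/7)/9


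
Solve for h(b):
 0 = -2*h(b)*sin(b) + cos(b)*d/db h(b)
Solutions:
 h(b) = C1/cos(b)^2


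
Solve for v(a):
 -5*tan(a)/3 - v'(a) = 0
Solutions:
 v(a) = C1 + 5*log(cos(a))/3


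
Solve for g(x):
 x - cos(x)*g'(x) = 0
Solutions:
 g(x) = C1 + Integral(x/cos(x), x)


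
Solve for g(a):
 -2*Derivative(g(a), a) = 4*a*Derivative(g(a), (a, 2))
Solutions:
 g(a) = C1 + C2*sqrt(a)


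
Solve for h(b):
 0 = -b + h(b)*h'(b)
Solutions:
 h(b) = -sqrt(C1 + b^2)
 h(b) = sqrt(C1 + b^2)


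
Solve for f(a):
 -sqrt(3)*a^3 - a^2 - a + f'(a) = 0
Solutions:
 f(a) = C1 + sqrt(3)*a^4/4 + a^3/3 + a^2/2


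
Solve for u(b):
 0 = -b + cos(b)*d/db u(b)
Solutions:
 u(b) = C1 + Integral(b/cos(b), b)


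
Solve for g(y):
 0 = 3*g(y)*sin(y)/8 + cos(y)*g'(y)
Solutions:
 g(y) = C1*cos(y)^(3/8)


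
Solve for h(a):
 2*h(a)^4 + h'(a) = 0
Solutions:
 h(a) = (-3^(2/3) - 3*3^(1/6)*I)*(1/(C1 + 2*a))^(1/3)/6
 h(a) = (-3^(2/3) + 3*3^(1/6)*I)*(1/(C1 + 2*a))^(1/3)/6
 h(a) = (1/(C1 + 6*a))^(1/3)


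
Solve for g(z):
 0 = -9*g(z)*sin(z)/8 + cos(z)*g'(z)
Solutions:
 g(z) = C1/cos(z)^(9/8)


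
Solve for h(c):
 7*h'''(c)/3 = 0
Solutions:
 h(c) = C1 + C2*c + C3*c^2


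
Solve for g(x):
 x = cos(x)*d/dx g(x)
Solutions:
 g(x) = C1 + Integral(x/cos(x), x)


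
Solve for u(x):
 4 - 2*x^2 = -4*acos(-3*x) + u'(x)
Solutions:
 u(x) = C1 - 2*x^3/3 + 4*x*acos(-3*x) + 4*x + 4*sqrt(1 - 9*x^2)/3


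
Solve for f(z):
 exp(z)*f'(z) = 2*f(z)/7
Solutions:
 f(z) = C1*exp(-2*exp(-z)/7)


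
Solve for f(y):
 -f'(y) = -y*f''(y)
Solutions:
 f(y) = C1 + C2*y^2


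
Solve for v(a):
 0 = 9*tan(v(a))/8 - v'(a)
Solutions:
 v(a) = pi - asin(C1*exp(9*a/8))
 v(a) = asin(C1*exp(9*a/8))


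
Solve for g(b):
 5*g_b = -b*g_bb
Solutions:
 g(b) = C1 + C2/b^4


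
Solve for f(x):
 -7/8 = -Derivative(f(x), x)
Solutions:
 f(x) = C1 + 7*x/8


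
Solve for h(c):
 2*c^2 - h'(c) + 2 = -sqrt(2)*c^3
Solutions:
 h(c) = C1 + sqrt(2)*c^4/4 + 2*c^3/3 + 2*c


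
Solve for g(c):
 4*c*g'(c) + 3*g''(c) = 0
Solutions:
 g(c) = C1 + C2*erf(sqrt(6)*c/3)


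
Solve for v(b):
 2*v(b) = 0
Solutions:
 v(b) = 0


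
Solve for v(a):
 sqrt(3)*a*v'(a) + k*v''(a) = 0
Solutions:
 v(a) = C1 + C2*sqrt(k)*erf(sqrt(2)*3^(1/4)*a*sqrt(1/k)/2)


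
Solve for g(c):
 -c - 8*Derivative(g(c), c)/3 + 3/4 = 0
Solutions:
 g(c) = C1 - 3*c^2/16 + 9*c/32


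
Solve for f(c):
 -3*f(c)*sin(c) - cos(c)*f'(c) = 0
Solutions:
 f(c) = C1*cos(c)^3


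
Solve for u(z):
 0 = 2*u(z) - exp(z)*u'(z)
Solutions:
 u(z) = C1*exp(-2*exp(-z))


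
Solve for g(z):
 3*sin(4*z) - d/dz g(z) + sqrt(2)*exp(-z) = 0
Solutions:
 g(z) = C1 - 3*cos(4*z)/4 - sqrt(2)*exp(-z)


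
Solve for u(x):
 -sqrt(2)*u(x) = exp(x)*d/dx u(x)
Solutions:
 u(x) = C1*exp(sqrt(2)*exp(-x))


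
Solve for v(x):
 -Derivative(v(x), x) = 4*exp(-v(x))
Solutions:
 v(x) = log(C1 - 4*x)


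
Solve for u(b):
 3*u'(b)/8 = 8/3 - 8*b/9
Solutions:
 u(b) = C1 - 32*b^2/27 + 64*b/9


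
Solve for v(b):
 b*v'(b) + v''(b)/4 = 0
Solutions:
 v(b) = C1 + C2*erf(sqrt(2)*b)


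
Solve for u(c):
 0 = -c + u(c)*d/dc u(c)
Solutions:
 u(c) = -sqrt(C1 + c^2)
 u(c) = sqrt(C1 + c^2)


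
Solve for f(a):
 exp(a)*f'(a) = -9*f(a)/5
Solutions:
 f(a) = C1*exp(9*exp(-a)/5)


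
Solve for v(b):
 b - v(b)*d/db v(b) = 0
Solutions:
 v(b) = -sqrt(C1 + b^2)
 v(b) = sqrt(C1 + b^2)


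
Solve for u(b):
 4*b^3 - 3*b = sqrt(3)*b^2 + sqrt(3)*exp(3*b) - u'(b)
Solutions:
 u(b) = C1 - b^4 + sqrt(3)*b^3/3 + 3*b^2/2 + sqrt(3)*exp(3*b)/3


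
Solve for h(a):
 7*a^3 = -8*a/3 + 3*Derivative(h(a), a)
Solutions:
 h(a) = C1 + 7*a^4/12 + 4*a^2/9


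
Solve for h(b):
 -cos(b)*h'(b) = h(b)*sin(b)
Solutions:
 h(b) = C1*cos(b)


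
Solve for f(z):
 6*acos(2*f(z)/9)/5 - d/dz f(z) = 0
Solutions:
 Integral(1/acos(2*_y/9), (_y, f(z))) = C1 + 6*z/5


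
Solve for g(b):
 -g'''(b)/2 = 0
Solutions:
 g(b) = C1 + C2*b + C3*b^2


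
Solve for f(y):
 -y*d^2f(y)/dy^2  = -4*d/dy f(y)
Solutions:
 f(y) = C1 + C2*y^5


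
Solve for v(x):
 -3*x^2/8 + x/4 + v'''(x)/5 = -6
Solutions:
 v(x) = C1 + C2*x + C3*x^2 + x^5/32 - 5*x^4/96 - 5*x^3


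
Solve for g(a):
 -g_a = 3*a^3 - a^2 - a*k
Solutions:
 g(a) = C1 - 3*a^4/4 + a^3/3 + a^2*k/2


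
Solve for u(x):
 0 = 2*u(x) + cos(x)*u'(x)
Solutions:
 u(x) = C1*(sin(x) - 1)/(sin(x) + 1)


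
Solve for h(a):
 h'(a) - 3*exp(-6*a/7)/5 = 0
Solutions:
 h(a) = C1 - 7*exp(-6*a/7)/10


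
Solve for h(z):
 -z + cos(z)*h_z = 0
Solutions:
 h(z) = C1 + Integral(z/cos(z), z)


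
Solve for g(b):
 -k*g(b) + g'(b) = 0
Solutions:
 g(b) = C1*exp(b*k)


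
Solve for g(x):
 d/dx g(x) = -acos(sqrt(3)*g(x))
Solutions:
 Integral(1/acos(sqrt(3)*_y), (_y, g(x))) = C1 - x


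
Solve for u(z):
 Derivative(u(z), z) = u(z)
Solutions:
 u(z) = C1*exp(z)


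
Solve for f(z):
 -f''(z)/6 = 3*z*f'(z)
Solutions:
 f(z) = C1 + C2*erf(3*z)


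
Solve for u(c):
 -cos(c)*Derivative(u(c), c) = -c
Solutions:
 u(c) = C1 + Integral(c/cos(c), c)


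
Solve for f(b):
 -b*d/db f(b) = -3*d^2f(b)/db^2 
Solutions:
 f(b) = C1 + C2*erfi(sqrt(6)*b/6)


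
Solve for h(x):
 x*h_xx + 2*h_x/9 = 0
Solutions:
 h(x) = C1 + C2*x^(7/9)


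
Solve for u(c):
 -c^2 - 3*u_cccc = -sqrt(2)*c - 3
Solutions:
 u(c) = C1 + C2*c + C3*c^2 + C4*c^3 - c^6/1080 + sqrt(2)*c^5/360 + c^4/24


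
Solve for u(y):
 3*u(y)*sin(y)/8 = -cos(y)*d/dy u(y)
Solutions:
 u(y) = C1*cos(y)^(3/8)


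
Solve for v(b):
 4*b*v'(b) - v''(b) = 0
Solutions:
 v(b) = C1 + C2*erfi(sqrt(2)*b)


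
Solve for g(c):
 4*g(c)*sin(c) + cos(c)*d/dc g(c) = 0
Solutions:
 g(c) = C1*cos(c)^4


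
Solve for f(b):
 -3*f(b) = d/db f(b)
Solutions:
 f(b) = C1*exp(-3*b)


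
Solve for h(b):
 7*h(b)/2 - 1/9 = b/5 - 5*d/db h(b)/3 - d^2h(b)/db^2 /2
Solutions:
 h(b) = 2*b/35 + (C1*sin(sqrt(38)*b/3) + C2*cos(sqrt(38)*b/3))*exp(-5*b/3) + 2/441


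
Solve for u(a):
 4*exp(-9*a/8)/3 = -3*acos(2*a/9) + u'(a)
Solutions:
 u(a) = C1 + 3*a*acos(2*a/9) - 3*sqrt(81 - 4*a^2)/2 - 32*exp(-9*a/8)/27


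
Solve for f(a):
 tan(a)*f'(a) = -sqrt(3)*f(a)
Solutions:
 f(a) = C1/sin(a)^(sqrt(3))


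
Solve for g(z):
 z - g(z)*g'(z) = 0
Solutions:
 g(z) = -sqrt(C1 + z^2)
 g(z) = sqrt(C1 + z^2)


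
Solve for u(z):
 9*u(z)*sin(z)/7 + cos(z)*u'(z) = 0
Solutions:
 u(z) = C1*cos(z)^(9/7)


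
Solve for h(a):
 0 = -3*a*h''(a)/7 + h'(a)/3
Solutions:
 h(a) = C1 + C2*a^(16/9)


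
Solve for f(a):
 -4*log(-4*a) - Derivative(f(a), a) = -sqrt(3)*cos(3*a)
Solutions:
 f(a) = C1 - 4*a*log(-a) - 8*a*log(2) + 4*a + sqrt(3)*sin(3*a)/3


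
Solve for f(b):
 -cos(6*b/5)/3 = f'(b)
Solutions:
 f(b) = C1 - 5*sin(6*b/5)/18


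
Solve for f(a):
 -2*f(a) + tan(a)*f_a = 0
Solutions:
 f(a) = C1*sin(a)^2


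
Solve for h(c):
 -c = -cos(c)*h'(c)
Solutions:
 h(c) = C1 + Integral(c/cos(c), c)


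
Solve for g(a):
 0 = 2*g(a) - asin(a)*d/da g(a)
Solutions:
 g(a) = C1*exp(2*Integral(1/asin(a), a))


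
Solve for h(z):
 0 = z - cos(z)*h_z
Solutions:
 h(z) = C1 + Integral(z/cos(z), z)


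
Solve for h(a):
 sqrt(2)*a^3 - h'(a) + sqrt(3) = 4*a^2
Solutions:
 h(a) = C1 + sqrt(2)*a^4/4 - 4*a^3/3 + sqrt(3)*a


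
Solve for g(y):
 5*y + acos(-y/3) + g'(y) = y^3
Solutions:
 g(y) = C1 + y^4/4 - 5*y^2/2 - y*acos(-y/3) - sqrt(9 - y^2)


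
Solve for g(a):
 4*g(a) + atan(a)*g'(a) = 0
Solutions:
 g(a) = C1*exp(-4*Integral(1/atan(a), a))


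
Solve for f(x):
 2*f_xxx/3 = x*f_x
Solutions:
 f(x) = C1 + Integral(C2*airyai(2^(2/3)*3^(1/3)*x/2) + C3*airybi(2^(2/3)*3^(1/3)*x/2), x)


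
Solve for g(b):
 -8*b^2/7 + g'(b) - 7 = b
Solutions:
 g(b) = C1 + 8*b^3/21 + b^2/2 + 7*b


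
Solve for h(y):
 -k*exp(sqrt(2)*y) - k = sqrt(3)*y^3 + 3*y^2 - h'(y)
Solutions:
 h(y) = C1 + k*y + sqrt(2)*k*exp(sqrt(2)*y)/2 + sqrt(3)*y^4/4 + y^3


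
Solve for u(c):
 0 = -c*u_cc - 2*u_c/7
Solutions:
 u(c) = C1 + C2*c^(5/7)


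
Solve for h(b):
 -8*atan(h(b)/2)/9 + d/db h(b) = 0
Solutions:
 Integral(1/atan(_y/2), (_y, h(b))) = C1 + 8*b/9


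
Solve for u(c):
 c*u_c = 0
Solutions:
 u(c) = C1


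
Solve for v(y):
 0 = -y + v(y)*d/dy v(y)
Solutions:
 v(y) = -sqrt(C1 + y^2)
 v(y) = sqrt(C1 + y^2)


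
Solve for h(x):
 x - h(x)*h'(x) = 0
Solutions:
 h(x) = -sqrt(C1 + x^2)
 h(x) = sqrt(C1 + x^2)


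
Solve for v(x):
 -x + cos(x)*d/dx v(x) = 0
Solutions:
 v(x) = C1 + Integral(x/cos(x), x)


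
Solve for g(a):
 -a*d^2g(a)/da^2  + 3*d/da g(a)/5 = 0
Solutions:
 g(a) = C1 + C2*a^(8/5)


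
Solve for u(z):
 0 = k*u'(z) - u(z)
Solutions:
 u(z) = C1*exp(z/k)


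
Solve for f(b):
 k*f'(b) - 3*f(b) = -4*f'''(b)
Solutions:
 f(b) = C1*exp(b*(-k/((-3^(1/3) + 3^(5/6)*I)*(sqrt(3)*sqrt(k^3 + 243) + 27)^(1/3)) - 3^(1/3)*(sqrt(3)*sqrt(k^3 + 243) + 27)^(1/3)/12 + 3^(5/6)*I*(sqrt(3)*sqrt(k^3 + 243) + 27)^(1/3)/12)) + C2*exp(b*(k/((3^(1/3) + 3^(5/6)*I)*(sqrt(3)*sqrt(k^3 + 243) + 27)^(1/3)) - 3^(1/3)*(sqrt(3)*sqrt(k^3 + 243) + 27)^(1/3)/12 - 3^(5/6)*I*(sqrt(3)*sqrt(k^3 + 243) + 27)^(1/3)/12)) + C3*exp(3^(1/3)*b*(-3^(1/3)*k/(sqrt(3)*sqrt(k^3 + 243) + 27)^(1/3) + (sqrt(3)*sqrt(k^3 + 243) + 27)^(1/3))/6)


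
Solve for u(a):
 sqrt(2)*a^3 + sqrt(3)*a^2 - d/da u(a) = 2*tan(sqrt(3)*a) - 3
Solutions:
 u(a) = C1 + sqrt(2)*a^4/4 + sqrt(3)*a^3/3 + 3*a + 2*sqrt(3)*log(cos(sqrt(3)*a))/3


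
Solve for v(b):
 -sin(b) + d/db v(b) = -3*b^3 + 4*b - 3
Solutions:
 v(b) = C1 - 3*b^4/4 + 2*b^2 - 3*b - cos(b)


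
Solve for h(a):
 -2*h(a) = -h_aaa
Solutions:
 h(a) = C3*exp(2^(1/3)*a) + (C1*sin(2^(1/3)*sqrt(3)*a/2) + C2*cos(2^(1/3)*sqrt(3)*a/2))*exp(-2^(1/3)*a/2)


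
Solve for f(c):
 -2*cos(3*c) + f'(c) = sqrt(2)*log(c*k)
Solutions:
 f(c) = C1 + sqrt(2)*c*(log(c*k) - 1) + 2*sin(3*c)/3


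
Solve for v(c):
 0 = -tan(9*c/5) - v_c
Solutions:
 v(c) = C1 + 5*log(cos(9*c/5))/9


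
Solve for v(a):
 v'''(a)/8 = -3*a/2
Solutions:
 v(a) = C1 + C2*a + C3*a^2 - a^4/2


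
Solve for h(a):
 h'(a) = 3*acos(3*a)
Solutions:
 h(a) = C1 + 3*a*acos(3*a) - sqrt(1 - 9*a^2)


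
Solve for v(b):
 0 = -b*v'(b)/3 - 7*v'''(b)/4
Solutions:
 v(b) = C1 + Integral(C2*airyai(-42^(2/3)*b/21) + C3*airybi(-42^(2/3)*b/21), b)


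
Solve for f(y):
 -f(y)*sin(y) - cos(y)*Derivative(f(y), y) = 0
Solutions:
 f(y) = C1*cos(y)


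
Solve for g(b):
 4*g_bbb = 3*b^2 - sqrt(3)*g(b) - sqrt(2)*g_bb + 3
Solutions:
 g(b) = C1*exp(b*(-2*sqrt(2) + 2^(2/3)/(sqrt(2) + 108*sqrt(3) + sqrt(-2 + (sqrt(2) + 108*sqrt(3))^2))^(1/3) + 2^(1/3)*(sqrt(2) + 108*sqrt(3) + sqrt(-2 + (sqrt(2) + 108*sqrt(3))^2))^(1/3))/24)*sin(2^(1/3)*sqrt(3)*b*(-(sqrt(2) + 108*sqrt(3) + sqrt(-2 + (sqrt(2) + 108*sqrt(3))^2))^(1/3) + 2^(1/3)/(sqrt(2) + 108*sqrt(3) + sqrt(-2 + (sqrt(2) + 108*sqrt(3))^2))^(1/3))/24) + C2*exp(b*(-2*sqrt(2) + 2^(2/3)/(sqrt(2) + 108*sqrt(3) + sqrt(-2 + (sqrt(2) + 108*sqrt(3))^2))^(1/3) + 2^(1/3)*(sqrt(2) + 108*sqrt(3) + sqrt(-2 + (sqrt(2) + 108*sqrt(3))^2))^(1/3))/24)*cos(2^(1/3)*sqrt(3)*b*(-(sqrt(2) + 108*sqrt(3) + sqrt(-2 + (sqrt(2) + 108*sqrt(3))^2))^(1/3) + 2^(1/3)/(sqrt(2) + 108*sqrt(3) + sqrt(-2 + (sqrt(2) + 108*sqrt(3))^2))^(1/3))/24) + C3*exp(-b*(2^(2/3)/(sqrt(2) + 108*sqrt(3) + sqrt(-2 + (sqrt(2) + 108*sqrt(3))^2))^(1/3) + sqrt(2) + 2^(1/3)*(sqrt(2) + 108*sqrt(3) + sqrt(-2 + (sqrt(2) + 108*sqrt(3))^2))^(1/3))/12) + sqrt(3)*b^2 - 2*sqrt(2) + sqrt(3)


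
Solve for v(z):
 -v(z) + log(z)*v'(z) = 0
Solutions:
 v(z) = C1*exp(li(z))


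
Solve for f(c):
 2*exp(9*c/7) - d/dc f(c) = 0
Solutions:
 f(c) = C1 + 14*exp(9*c/7)/9


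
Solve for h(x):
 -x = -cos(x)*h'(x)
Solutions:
 h(x) = C1 + Integral(x/cos(x), x)


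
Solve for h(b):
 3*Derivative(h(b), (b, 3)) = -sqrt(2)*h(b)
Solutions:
 h(b) = C3*exp(-2^(1/6)*3^(2/3)*b/3) + (C1*sin(6^(1/6)*b/2) + C2*cos(6^(1/6)*b/2))*exp(2^(1/6)*3^(2/3)*b/6)


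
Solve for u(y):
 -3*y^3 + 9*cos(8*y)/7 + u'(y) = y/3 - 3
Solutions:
 u(y) = C1 + 3*y^4/4 + y^2/6 - 3*y - 9*sin(8*y)/56


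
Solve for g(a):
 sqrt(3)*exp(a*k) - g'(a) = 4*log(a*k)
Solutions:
 g(a) = C1 - 4*a*log(a*k) + 4*a + Piecewise((sqrt(3)*exp(a*k)/k, Ne(k, 0)), (sqrt(3)*a, True))


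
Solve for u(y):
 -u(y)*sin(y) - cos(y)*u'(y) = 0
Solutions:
 u(y) = C1*cos(y)


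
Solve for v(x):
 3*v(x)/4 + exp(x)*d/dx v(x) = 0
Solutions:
 v(x) = C1*exp(3*exp(-x)/4)


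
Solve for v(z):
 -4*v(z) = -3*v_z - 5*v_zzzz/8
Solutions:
 v(z) = C1*exp(z*(-10^(2/3)*(19 + 3*sqrt(129))^(1/3) + 20*10^(1/3)/(19 + 3*sqrt(129))^(1/3) + 20)/30)*sin(10^(1/3)*sqrt(3)*z*(20/(19 + 3*sqrt(129))^(1/3) + 10^(1/3)*(19 + 3*sqrt(129))^(1/3))/30) + C2*exp(z*(-10^(2/3)*(19 + 3*sqrt(129))^(1/3) + 20*10^(1/3)/(19 + 3*sqrt(129))^(1/3) + 20)/30)*cos(10^(1/3)*sqrt(3)*z*(20/(19 + 3*sqrt(129))^(1/3) + 10^(1/3)*(19 + 3*sqrt(129))^(1/3))/30) + C3*exp(-2*z) + C4*exp(z*(-20*10^(1/3)/(19 + 3*sqrt(129))^(1/3) + 10 + 10^(2/3)*(19 + 3*sqrt(129))^(1/3))/15)


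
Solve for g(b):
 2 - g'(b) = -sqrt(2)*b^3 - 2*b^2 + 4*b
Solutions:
 g(b) = C1 + sqrt(2)*b^4/4 + 2*b^3/3 - 2*b^2 + 2*b


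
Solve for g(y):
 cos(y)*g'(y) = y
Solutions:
 g(y) = C1 + Integral(y/cos(y), y)


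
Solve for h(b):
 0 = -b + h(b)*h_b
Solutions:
 h(b) = -sqrt(C1 + b^2)
 h(b) = sqrt(C1 + b^2)


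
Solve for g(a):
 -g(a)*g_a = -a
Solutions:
 g(a) = -sqrt(C1 + a^2)
 g(a) = sqrt(C1 + a^2)


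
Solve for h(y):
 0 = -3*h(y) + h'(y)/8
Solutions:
 h(y) = C1*exp(24*y)


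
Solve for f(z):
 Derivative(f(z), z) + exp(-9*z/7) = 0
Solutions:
 f(z) = C1 + 7*exp(-9*z/7)/9


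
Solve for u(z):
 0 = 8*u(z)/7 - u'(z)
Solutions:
 u(z) = C1*exp(8*z/7)


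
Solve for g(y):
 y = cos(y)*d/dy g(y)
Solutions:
 g(y) = C1 + Integral(y/cos(y), y)


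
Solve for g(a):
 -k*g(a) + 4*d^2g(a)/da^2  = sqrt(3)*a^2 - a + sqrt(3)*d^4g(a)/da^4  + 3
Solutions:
 g(a) = C1*exp(-3^(3/4)*a*sqrt(2 - sqrt(-sqrt(3)*k + 4))/3) + C2*exp(3^(3/4)*a*sqrt(2 - sqrt(-sqrt(3)*k + 4))/3) + C3*exp(-3^(3/4)*a*sqrt(sqrt(-sqrt(3)*k + 4) + 2)/3) + C4*exp(3^(3/4)*a*sqrt(sqrt(-sqrt(3)*k + 4) + 2)/3) - sqrt(3)*a^2/k + a/k - 3/k - 8*sqrt(3)/k^2


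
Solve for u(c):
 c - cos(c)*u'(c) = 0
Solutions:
 u(c) = C1 + Integral(c/cos(c), c)


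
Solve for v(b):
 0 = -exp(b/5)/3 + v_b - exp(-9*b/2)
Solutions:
 v(b) = C1 + 5*exp(b/5)/3 - 2*exp(-9*b/2)/9


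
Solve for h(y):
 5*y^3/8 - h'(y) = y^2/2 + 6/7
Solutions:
 h(y) = C1 + 5*y^4/32 - y^3/6 - 6*y/7


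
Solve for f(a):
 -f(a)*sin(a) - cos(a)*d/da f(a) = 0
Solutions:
 f(a) = C1*cos(a)


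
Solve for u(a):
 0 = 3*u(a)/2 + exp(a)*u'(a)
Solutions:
 u(a) = C1*exp(3*exp(-a)/2)


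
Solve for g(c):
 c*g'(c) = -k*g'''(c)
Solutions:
 g(c) = C1 + Integral(C2*airyai(c*(-1/k)^(1/3)) + C3*airybi(c*(-1/k)^(1/3)), c)


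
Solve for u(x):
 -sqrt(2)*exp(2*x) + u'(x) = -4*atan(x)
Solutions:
 u(x) = C1 - 4*x*atan(x) + sqrt(2)*exp(2*x)/2 + 2*log(x^2 + 1)


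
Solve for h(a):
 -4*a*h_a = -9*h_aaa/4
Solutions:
 h(a) = C1 + Integral(C2*airyai(2*6^(1/3)*a/3) + C3*airybi(2*6^(1/3)*a/3), a)


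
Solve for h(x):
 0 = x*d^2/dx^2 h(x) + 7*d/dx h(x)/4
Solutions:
 h(x) = C1 + C2/x^(3/4)


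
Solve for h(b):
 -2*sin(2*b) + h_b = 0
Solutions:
 h(b) = C1 - cos(2*b)


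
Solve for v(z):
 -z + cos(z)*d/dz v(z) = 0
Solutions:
 v(z) = C1 + Integral(z/cos(z), z)


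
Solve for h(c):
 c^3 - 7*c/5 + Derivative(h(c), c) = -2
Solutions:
 h(c) = C1 - c^4/4 + 7*c^2/10 - 2*c


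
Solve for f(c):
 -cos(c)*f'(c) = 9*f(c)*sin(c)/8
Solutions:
 f(c) = C1*cos(c)^(9/8)


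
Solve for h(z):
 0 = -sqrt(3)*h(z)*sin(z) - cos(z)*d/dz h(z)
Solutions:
 h(z) = C1*cos(z)^(sqrt(3))


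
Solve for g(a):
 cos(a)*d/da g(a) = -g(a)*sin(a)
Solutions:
 g(a) = C1*cos(a)


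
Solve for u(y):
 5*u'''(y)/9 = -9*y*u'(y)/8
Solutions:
 u(y) = C1 + Integral(C2*airyai(-3*3^(1/3)*5^(2/3)*y/10) + C3*airybi(-3*3^(1/3)*5^(2/3)*y/10), y)


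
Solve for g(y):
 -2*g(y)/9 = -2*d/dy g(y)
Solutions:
 g(y) = C1*exp(y/9)


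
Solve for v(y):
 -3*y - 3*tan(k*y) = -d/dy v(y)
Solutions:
 v(y) = C1 + 3*y^2/2 + 3*Piecewise((-log(cos(k*y))/k, Ne(k, 0)), (0, True))


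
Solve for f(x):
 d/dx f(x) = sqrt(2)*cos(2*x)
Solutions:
 f(x) = C1 + sqrt(2)*sin(2*x)/2


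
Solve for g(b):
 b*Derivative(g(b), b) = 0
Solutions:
 g(b) = C1


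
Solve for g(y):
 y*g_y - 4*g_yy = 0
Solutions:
 g(y) = C1 + C2*erfi(sqrt(2)*y/4)


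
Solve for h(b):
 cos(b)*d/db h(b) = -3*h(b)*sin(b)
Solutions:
 h(b) = C1*cos(b)^3


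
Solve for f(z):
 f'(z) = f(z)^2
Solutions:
 f(z) = -1/(C1 + z)


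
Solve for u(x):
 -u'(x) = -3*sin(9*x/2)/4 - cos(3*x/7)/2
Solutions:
 u(x) = C1 + 7*sin(3*x/7)/6 - cos(9*x/2)/6


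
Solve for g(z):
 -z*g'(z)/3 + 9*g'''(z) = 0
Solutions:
 g(z) = C1 + Integral(C2*airyai(z/3) + C3*airybi(z/3), z)


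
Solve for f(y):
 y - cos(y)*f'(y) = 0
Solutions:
 f(y) = C1 + Integral(y/cos(y), y)


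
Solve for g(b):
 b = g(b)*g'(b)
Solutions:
 g(b) = -sqrt(C1 + b^2)
 g(b) = sqrt(C1 + b^2)


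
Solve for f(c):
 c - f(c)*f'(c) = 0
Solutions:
 f(c) = -sqrt(C1 + c^2)
 f(c) = sqrt(C1 + c^2)


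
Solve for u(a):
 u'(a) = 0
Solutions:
 u(a) = C1


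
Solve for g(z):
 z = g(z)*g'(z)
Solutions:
 g(z) = -sqrt(C1 + z^2)
 g(z) = sqrt(C1 + z^2)


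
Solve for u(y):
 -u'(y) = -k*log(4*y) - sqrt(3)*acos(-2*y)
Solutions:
 u(y) = C1 + k*y*(log(y) - 1) + 2*k*y*log(2) + sqrt(3)*(y*acos(-2*y) + sqrt(1 - 4*y^2)/2)


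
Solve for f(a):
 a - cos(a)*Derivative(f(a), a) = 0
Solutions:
 f(a) = C1 + Integral(a/cos(a), a)


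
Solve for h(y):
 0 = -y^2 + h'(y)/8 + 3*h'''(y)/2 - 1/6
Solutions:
 h(y) = C1 + C2*sin(sqrt(3)*y/6) + C3*cos(sqrt(3)*y/6) + 8*y^3/3 - 572*y/3


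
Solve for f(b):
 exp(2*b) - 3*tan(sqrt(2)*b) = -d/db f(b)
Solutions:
 f(b) = C1 - exp(2*b)/2 - 3*sqrt(2)*log(cos(sqrt(2)*b))/2


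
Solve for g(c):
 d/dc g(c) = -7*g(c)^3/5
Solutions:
 g(c) = -sqrt(10)*sqrt(-1/(C1 - 7*c))/2
 g(c) = sqrt(10)*sqrt(-1/(C1 - 7*c))/2


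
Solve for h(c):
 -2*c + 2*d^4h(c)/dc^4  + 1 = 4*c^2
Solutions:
 h(c) = C1 + C2*c + C3*c^2 + C4*c^3 + c^6/180 + c^5/120 - c^4/48


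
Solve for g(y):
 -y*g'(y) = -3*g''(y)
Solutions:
 g(y) = C1 + C2*erfi(sqrt(6)*y/6)


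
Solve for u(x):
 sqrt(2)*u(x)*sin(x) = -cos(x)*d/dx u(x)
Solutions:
 u(x) = C1*cos(x)^(sqrt(2))


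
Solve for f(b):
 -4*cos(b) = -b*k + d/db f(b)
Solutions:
 f(b) = C1 + b^2*k/2 - 4*sin(b)


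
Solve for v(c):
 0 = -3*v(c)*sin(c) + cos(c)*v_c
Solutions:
 v(c) = C1/cos(c)^3


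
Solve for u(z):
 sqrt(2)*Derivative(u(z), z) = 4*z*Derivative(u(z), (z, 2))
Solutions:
 u(z) = C1 + C2*z^(sqrt(2)/4 + 1)


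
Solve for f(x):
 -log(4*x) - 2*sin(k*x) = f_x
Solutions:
 f(x) = C1 - x*log(x) - 2*x*log(2) + x - 2*Piecewise((-cos(k*x)/k, Ne(k, 0)), (0, True))


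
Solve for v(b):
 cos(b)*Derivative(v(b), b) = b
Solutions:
 v(b) = C1 + Integral(b/cos(b), b)


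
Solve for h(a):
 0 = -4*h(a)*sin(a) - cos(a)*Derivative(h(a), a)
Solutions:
 h(a) = C1*cos(a)^4


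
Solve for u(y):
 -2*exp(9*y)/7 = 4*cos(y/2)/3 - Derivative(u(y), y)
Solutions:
 u(y) = C1 + 2*exp(9*y)/63 + 8*sin(y/2)/3


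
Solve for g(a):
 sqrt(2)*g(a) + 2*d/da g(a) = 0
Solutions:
 g(a) = C1*exp(-sqrt(2)*a/2)


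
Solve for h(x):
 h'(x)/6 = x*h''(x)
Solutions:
 h(x) = C1 + C2*x^(7/6)


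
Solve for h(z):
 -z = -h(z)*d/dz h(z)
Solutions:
 h(z) = -sqrt(C1 + z^2)
 h(z) = sqrt(C1 + z^2)


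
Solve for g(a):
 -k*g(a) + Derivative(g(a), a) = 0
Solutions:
 g(a) = C1*exp(a*k)


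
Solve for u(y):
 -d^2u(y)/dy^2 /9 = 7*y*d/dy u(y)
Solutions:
 u(y) = C1 + C2*erf(3*sqrt(14)*y/2)


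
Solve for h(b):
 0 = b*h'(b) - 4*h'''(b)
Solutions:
 h(b) = C1 + Integral(C2*airyai(2^(1/3)*b/2) + C3*airybi(2^(1/3)*b/2), b)


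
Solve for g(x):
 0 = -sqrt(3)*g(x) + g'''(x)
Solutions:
 g(x) = C3*exp(3^(1/6)*x) + (C1*sin(3^(2/3)*x/2) + C2*cos(3^(2/3)*x/2))*exp(-3^(1/6)*x/2)


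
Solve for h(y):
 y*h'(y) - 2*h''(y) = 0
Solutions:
 h(y) = C1 + C2*erfi(y/2)


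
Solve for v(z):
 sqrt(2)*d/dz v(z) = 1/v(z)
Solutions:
 v(z) = -sqrt(C1 + sqrt(2)*z)
 v(z) = sqrt(C1 + sqrt(2)*z)


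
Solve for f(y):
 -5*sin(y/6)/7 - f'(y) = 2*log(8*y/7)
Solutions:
 f(y) = C1 - 2*y*log(y) - 6*y*log(2) + 2*y + 2*y*log(7) + 30*cos(y/6)/7


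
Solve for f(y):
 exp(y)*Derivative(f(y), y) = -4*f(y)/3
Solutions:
 f(y) = C1*exp(4*exp(-y)/3)


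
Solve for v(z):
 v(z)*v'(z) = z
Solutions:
 v(z) = -sqrt(C1 + z^2)
 v(z) = sqrt(C1 + z^2)


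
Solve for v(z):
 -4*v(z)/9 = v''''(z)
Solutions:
 v(z) = (C1*sin(sqrt(3)*z/3) + C2*cos(sqrt(3)*z/3))*exp(-sqrt(3)*z/3) + (C3*sin(sqrt(3)*z/3) + C4*cos(sqrt(3)*z/3))*exp(sqrt(3)*z/3)


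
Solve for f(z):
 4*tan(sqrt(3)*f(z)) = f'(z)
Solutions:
 f(z) = sqrt(3)*(pi - asin(C1*exp(4*sqrt(3)*z)))/3
 f(z) = sqrt(3)*asin(C1*exp(4*sqrt(3)*z))/3


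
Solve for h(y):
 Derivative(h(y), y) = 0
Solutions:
 h(y) = C1


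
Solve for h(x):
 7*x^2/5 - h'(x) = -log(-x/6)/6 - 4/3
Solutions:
 h(x) = C1 + 7*x^3/15 + x*log(-x)/6 + x*(7 - log(6))/6


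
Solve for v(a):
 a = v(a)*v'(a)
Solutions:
 v(a) = -sqrt(C1 + a^2)
 v(a) = sqrt(C1 + a^2)


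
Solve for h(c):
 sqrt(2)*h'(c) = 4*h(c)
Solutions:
 h(c) = C1*exp(2*sqrt(2)*c)


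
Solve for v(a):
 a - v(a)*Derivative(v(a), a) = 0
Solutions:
 v(a) = -sqrt(C1 + a^2)
 v(a) = sqrt(C1 + a^2)


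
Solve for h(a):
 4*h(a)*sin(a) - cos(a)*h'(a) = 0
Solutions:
 h(a) = C1/cos(a)^4


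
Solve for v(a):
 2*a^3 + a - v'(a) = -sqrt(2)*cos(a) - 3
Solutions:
 v(a) = C1 + a^4/2 + a^2/2 + 3*a + sqrt(2)*sin(a)


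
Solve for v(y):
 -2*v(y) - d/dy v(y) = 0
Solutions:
 v(y) = C1*exp(-2*y)


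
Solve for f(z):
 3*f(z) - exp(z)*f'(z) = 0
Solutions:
 f(z) = C1*exp(-3*exp(-z))


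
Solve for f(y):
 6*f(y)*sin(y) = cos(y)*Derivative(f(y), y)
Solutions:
 f(y) = C1/cos(y)^6


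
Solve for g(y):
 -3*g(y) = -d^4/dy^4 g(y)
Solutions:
 g(y) = C1*exp(-3^(1/4)*y) + C2*exp(3^(1/4)*y) + C3*sin(3^(1/4)*y) + C4*cos(3^(1/4)*y)


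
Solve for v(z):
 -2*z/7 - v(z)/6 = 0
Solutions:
 v(z) = -12*z/7


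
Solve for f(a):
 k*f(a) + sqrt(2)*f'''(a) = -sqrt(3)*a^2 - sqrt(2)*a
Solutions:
 f(a) = C1*exp(2^(5/6)*a*(-k)^(1/3)/2) + C2*exp(2^(5/6)*a*(-k)^(1/3)*(-1 + sqrt(3)*I)/4) + C3*exp(-2^(5/6)*a*(-k)^(1/3)*(1 + sqrt(3)*I)/4) - sqrt(3)*a^2/k - sqrt(2)*a/k


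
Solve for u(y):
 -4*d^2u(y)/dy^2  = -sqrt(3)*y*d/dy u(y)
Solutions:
 u(y) = C1 + C2*erfi(sqrt(2)*3^(1/4)*y/4)


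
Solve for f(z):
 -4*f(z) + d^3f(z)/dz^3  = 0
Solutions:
 f(z) = C3*exp(2^(2/3)*z) + (C1*sin(2^(2/3)*sqrt(3)*z/2) + C2*cos(2^(2/3)*sqrt(3)*z/2))*exp(-2^(2/3)*z/2)


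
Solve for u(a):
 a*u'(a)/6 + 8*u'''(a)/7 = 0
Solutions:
 u(a) = C1 + Integral(C2*airyai(-6^(2/3)*7^(1/3)*a/12) + C3*airybi(-6^(2/3)*7^(1/3)*a/12), a)


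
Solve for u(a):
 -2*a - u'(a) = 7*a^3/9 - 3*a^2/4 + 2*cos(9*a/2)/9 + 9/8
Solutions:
 u(a) = C1 - 7*a^4/36 + a^3/4 - a^2 - 9*a/8 - 4*sin(9*a/2)/81


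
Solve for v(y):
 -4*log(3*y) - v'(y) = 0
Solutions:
 v(y) = C1 - 4*y*log(y) - y*log(81) + 4*y


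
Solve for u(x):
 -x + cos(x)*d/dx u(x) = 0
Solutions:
 u(x) = C1 + Integral(x/cos(x), x)


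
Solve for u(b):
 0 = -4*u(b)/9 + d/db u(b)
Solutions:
 u(b) = C1*exp(4*b/9)


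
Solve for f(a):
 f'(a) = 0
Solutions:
 f(a) = C1


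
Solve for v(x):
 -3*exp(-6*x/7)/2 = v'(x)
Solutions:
 v(x) = C1 + 7*exp(-6*x/7)/4


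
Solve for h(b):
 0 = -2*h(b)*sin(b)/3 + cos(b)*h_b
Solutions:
 h(b) = C1/cos(b)^(2/3)


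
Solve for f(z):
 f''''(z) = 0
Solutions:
 f(z) = C1 + C2*z + C3*z^2 + C4*z^3


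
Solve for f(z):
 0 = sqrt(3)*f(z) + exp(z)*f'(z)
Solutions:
 f(z) = C1*exp(sqrt(3)*exp(-z))


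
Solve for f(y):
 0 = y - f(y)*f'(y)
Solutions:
 f(y) = -sqrt(C1 + y^2)
 f(y) = sqrt(C1 + y^2)


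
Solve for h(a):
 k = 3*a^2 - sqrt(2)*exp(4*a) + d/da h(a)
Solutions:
 h(a) = C1 - a^3 + a*k + sqrt(2)*exp(4*a)/4


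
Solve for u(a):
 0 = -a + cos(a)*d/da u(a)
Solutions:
 u(a) = C1 + Integral(a/cos(a), a)


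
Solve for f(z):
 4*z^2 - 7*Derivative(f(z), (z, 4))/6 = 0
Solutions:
 f(z) = C1 + C2*z + C3*z^2 + C4*z^3 + z^6/105


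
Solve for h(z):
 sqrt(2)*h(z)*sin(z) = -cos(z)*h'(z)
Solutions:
 h(z) = C1*cos(z)^(sqrt(2))


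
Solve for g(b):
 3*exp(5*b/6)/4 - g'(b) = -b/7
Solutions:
 g(b) = C1 + b^2/14 + 9*exp(5*b/6)/10


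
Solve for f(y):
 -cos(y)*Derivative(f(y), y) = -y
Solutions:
 f(y) = C1 + Integral(y/cos(y), y)


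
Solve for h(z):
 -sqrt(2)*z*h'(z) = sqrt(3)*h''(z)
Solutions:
 h(z) = C1 + C2*erf(6^(3/4)*z/6)


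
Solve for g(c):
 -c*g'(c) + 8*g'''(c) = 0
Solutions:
 g(c) = C1 + Integral(C2*airyai(c/2) + C3*airybi(c/2), c)


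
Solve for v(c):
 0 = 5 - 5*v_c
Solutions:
 v(c) = C1 + c


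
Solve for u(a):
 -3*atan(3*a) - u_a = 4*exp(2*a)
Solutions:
 u(a) = C1 - 3*a*atan(3*a) - 2*exp(2*a) + log(9*a^2 + 1)/2


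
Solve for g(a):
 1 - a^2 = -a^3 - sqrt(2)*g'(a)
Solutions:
 g(a) = C1 - sqrt(2)*a^4/8 + sqrt(2)*a^3/6 - sqrt(2)*a/2


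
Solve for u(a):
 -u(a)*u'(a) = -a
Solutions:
 u(a) = -sqrt(C1 + a^2)
 u(a) = sqrt(C1 + a^2)


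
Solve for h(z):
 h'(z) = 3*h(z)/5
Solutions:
 h(z) = C1*exp(3*z/5)


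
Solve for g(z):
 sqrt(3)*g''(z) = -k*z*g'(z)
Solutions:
 g(z) = Piecewise((-sqrt(2)*3^(1/4)*sqrt(pi)*C1*erf(sqrt(2)*3^(3/4)*sqrt(k)*z/6)/(2*sqrt(k)) - C2, (k > 0) | (k < 0)), (-C1*z - C2, True))


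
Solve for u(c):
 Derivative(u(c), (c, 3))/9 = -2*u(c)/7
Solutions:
 u(c) = C3*exp(c*(-18^(1/3)*7^(2/3) + 3*2^(1/3)*21^(2/3))/28)*sin(3*2^(1/3)*3^(1/6)*7^(2/3)*c/14) + C4*exp(c*(-18^(1/3)*7^(2/3) + 3*2^(1/3)*21^(2/3))/28)*cos(3*2^(1/3)*3^(1/6)*7^(2/3)*c/14) + C5*exp(-c*(18^(1/3)*7^(2/3) + 3*2^(1/3)*21^(2/3))/28) + (C1*sin(3*2^(1/3)*3^(1/6)*7^(2/3)*c/14) + C2*cos(3*2^(1/3)*3^(1/6)*7^(2/3)*c/14))*exp(18^(1/3)*7^(2/3)*c/14)


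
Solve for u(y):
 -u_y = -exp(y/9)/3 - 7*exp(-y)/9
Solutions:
 u(y) = C1 + 3*exp(y/9) - 7*exp(-y)/9


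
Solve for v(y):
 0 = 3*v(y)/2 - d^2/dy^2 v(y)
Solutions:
 v(y) = C1*exp(-sqrt(6)*y/2) + C2*exp(sqrt(6)*y/2)


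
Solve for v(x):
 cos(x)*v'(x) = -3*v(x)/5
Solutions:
 v(x) = C1*(sin(x) - 1)^(3/10)/(sin(x) + 1)^(3/10)


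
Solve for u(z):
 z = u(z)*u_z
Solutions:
 u(z) = -sqrt(C1 + z^2)
 u(z) = sqrt(C1 + z^2)


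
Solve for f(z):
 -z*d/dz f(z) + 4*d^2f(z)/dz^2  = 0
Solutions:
 f(z) = C1 + C2*erfi(sqrt(2)*z/4)


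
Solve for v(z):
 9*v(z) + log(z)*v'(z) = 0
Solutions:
 v(z) = C1*exp(-9*li(z))


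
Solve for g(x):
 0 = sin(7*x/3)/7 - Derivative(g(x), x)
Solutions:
 g(x) = C1 - 3*cos(7*x/3)/49


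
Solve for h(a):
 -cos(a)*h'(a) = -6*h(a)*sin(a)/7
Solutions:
 h(a) = C1/cos(a)^(6/7)
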